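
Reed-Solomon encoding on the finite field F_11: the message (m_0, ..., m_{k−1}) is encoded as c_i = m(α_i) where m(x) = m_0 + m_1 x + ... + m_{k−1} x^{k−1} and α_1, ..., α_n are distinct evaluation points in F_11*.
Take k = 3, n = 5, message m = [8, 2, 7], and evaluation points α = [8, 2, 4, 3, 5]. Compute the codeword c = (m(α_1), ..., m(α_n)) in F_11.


c = [10, 7, 7, 0, 6]

Message polynomial: m(x) = 8 + 2·x + 7·x^2 (mod 11).
For each evaluation point α_i, compute m(α_i) mod 11:
  α_1 = 8: Horner steps 7 → 3 → 10, so m(8) = 10.
  α_2 = 2: Horner steps 7 → 5 → 7, so m(2) = 7.
  α_3 = 4: Horner steps 7 → 8 → 7, so m(4) = 7.
  α_4 = 3: Horner steps 7 → 1 → 0, so m(3) = 0.
  α_5 = 5: Horner steps 7 → 4 → 6, so m(5) = 6.
Codeword c = [10, 7, 7, 0, 6] ∈ F_11^5.


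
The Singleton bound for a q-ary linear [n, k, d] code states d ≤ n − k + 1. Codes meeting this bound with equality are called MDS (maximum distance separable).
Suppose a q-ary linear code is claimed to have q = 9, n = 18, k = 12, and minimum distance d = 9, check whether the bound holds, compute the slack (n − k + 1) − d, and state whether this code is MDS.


Singleton RHS = n − k + 1 = 7, slack = -2, bound violated (no such code; not MDS).

Singleton bound: d ≤ n − k + 1.
Here n = 18, k = 12, so n − k + 1 = 7.
Given d = 9, check d ≤ 7: NO.
Slack = (n − k + 1) − d = -2.
The slack is negative: d = 9 exceeds n − k + 1 = 7 by 2, so the Singleton bound is violated and no linear [18, 12, 9]_9 code can exist. In particular it is not MDS (MDS requires d = n − k + 1 exactly).
Description: the claimed parameters are [18, 12, 9]_9; such a code would be impossible (violates the Singleton bound).


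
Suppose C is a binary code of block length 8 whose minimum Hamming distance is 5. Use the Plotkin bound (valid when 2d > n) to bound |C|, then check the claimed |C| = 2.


Plotkin bound M ≤ 4; given |C| = 2 ≤ bound (satisfied).

Check applicability: 2d = 10, n = 8.
2d − n = 2 > 0, so Plotkin applies.
Compute d/(2d−n) = 5/2 ≈ 2.5000.
⌊d/(2d−n)⌋ = 2.
Plotkin bound: M ≤ 2·2 = 4.
Given |C| = 2, check: satisfied.
This |C| is below the Plotkin bound.


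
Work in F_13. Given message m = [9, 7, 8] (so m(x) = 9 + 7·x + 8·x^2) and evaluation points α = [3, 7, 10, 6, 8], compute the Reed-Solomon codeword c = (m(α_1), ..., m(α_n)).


c = [11, 8, 8, 1, 5]

Message polynomial: m(x) = 9 + 7·x + 8·x^2 (mod 13).
For each evaluation point α_i, compute m(α_i) mod 13:
  α_1 = 3: Horner steps 8 → 5 → 11, so m(3) = 11.
  α_2 = 7: Horner steps 8 → 11 → 8, so m(7) = 8.
  α_3 = 10: Horner steps 8 → 9 → 8, so m(10) = 8.
  α_4 = 6: Horner steps 8 → 3 → 1, so m(6) = 1.
  α_5 = 8: Horner steps 8 → 6 → 5, so m(8) = 5.
Codeword c = [11, 8, 8, 1, 5] ∈ F_13^5.


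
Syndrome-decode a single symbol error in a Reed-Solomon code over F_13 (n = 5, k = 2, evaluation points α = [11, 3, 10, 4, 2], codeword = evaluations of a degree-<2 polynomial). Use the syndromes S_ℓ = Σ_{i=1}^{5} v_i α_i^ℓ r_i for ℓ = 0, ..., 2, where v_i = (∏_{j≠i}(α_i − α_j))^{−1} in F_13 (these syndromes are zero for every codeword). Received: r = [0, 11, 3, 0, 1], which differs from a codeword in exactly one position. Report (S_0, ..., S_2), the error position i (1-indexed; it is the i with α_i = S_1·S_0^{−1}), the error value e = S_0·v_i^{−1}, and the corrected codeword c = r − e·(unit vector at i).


S = (3, 12, 9), error at position 4, error magnitude e = 5, c = [0, 11, 3, 8, 1].

Step 1: column multipliers v_i = (∏_{j≠i}(α_i − α_j))^{−1} mod 13.
  i = 1 (α = 11): (11−3)(11−10)(11−4)(11−2) = 8·1·7·9 = 504 ≡ 10, so v_1 = 10^{−1} = 4 (mod 13).
  i = 2 (α = 3): (3−11)(3−10)(3−4)(3−2) = (−8)·(−7)·(−1)·1 = −56 ≡ 9, so v_2 = 9^{−1} = 3 (mod 13).
  i = 3 (α = 10): (10−11)(10−3)(10−4)(10−2) = (−1)·7·6·8 = −336 ≡ 2, so v_3 = 2^{−1} = 7 (mod 13).
  i = 4 (α = 4): (4−11)(4−3)(4−10)(4−2) = (−7)·1·(−6)·2 = 84 ≡ 6, so v_4 = 6^{−1} = 11 (mod 13).
  i = 5 (α = 2): (2−11)(2−3)(2−10)(2−4) = (−9)·(−1)·(−8)·(−2) = 144 ≡ 1, so v_5 = 1^{−1} = 1 (mod 13).
  v = [4, 3, 7, 11, 1].
Step 2: syndromes of r = [0, 11, 3, 0, 1] (all sums mod 13).
  S_0 = Σ v_i r_i = 4·0 + 3·11 + 7·3 + 11·0 + 1·1 = 55 ≡ 3.
  S_1 = Σ v_i α_i r_i = 4·11·0 + 3·3·11 + 7·10·3 + 11·4·0 + 1·2·1 = 311 ≡ 12.
  α_i^2 mod 13 = [4, 9, 9, 3, 4].
  S_2 = Σ v_i α_i^2 r_i = 4·4·0 + 3·9·11 + 7·9·3 + 11·3·0 + 1·4·1 = 490 ≡ 9.
  S = (3, 12, 9) ≠ 0, so r is not a codeword (an error is present).
Step 3: locate the error. For a single error e at position i, S_ℓ = v_i·e·α_i^ℓ, so α_err = S_1/S_0.
  S_0^{−1} = 3^{−1} = 9 (mod 13), so α_err = 12·9 = 108 ≡ 4 = α_4. Error position i = 4.
  Consistency check: S_2/S_1 = 9·12 = 108 ≡ 4 = α_err ✓ (single-error assumption holds).
Step 4: error magnitude e = S_0/v_4 = S_0·∏_{j≠4}(α_4 − α_j) = 3·6 = 18 ≡ 5 (mod 13).
Step 5: correct position 4: c_4 = r_4 − e = 0 − 5 ≡ 8 (mod 13). Hence c = [0, 11, 3, 8, 1].
  Check: interpolating c through the α_i gives m(x) = 7 + 10·x (degree < 2) with m(α_i) = c_i for every i, so c is indeed a codeword.


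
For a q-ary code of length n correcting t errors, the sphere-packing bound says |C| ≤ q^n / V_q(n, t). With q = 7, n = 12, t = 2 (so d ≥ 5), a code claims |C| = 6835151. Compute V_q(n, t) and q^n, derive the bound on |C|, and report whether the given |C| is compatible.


V_q(n, t) = 2449, q^n = 13841287201, Hamming bound = 5651811, |C| = 6835151 > bound (violated).

Step 1: Compute V_q(n, t) = Σ_{j=0}^2 C(n, j) (q−1)^j.
  j = 0: C(12,0)·(6)^0 = 1·1 = 1.
  j = 1: C(12,1)·(6)^1 = 12·6 = 72.
  j = 2: C(12,2)·(6)^2 = 66·36 = 2376.
  V_q(n, t) = 1 + 72 + 2376 = 2449.
Step 2: q^n = 7^12 = 13841287201.
Step 3: Hamming bound ⌊q^n / V_q(n,t)⌋ = ⌊13841287201/2449⌋ = 5651811.
Step 4: Compare |C| = 6835151 to 5651811: violated.
The claimed |C| lies above the Hamming bound, so no 7-ary code of length 12 with d ≥ 5 can have 6835151 codewords.


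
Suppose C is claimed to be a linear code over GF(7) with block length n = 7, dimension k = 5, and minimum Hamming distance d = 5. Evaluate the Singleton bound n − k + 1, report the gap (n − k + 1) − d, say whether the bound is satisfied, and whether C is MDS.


Singleton RHS = n − k + 1 = 3, slack = -2, bound violated (no such code; not MDS).

Singleton bound: d ≤ n − k + 1.
Here n = 7, k = 5, so n − k + 1 = 3.
Given d = 5, check d ≤ 3: NO.
Slack = (n − k + 1) − d = -2.
The slack is negative: d = 5 exceeds n − k + 1 = 3 by 2, so the Singleton bound is violated and no linear [7, 5, 5]_7 code can exist. In particular it is not MDS (MDS requires d = n − k + 1 exactly).
Description: the claimed parameters are [7, 5, 5]_7; such a code would be impossible (violates the Singleton bound).


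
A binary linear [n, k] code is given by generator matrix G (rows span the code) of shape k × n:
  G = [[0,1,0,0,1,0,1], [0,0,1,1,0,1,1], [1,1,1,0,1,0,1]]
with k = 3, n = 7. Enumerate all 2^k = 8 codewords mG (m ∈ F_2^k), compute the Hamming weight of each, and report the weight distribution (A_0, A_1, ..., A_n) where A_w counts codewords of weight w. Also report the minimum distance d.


Weight distribution: A_0 = 1, A_2 = 1, A_3 = 1, A_4 = 2, A_5 = 3. Minimum distance d = 2.

Enumerate all 2^3 = 8 messages m ∈ F_2^3.
For each, compute codeword c = mG in F_2^7, then tally its weight.
  m = 000 → c = 0000000, weight = 0.
  m = 100 → c = 0100101, weight = 3.
  m = 010 → c = 0011011, weight = 4.
  m = 110 → c = 0111110, weight = 5.
  m = 001 → c = 1110101, weight = 5.
  m = 101 → c = 1010000, weight = 2.
  m = 011 → c = 1101110, weight = 5.
  m = 111 → c = 1001011, weight = 4.
Tally weights:
  weight 0: 1 codewords.
  weight 2: 1 codewords.
  weight 3: 1 codewords.
  weight 4: 2 codewords.
  weight 5: 3 codewords.
Minimum distance d = smallest w > 0 with A_w > 0 = 2.
Sanity: Σ A_w = 8 = 2^3 = 8 ✓.


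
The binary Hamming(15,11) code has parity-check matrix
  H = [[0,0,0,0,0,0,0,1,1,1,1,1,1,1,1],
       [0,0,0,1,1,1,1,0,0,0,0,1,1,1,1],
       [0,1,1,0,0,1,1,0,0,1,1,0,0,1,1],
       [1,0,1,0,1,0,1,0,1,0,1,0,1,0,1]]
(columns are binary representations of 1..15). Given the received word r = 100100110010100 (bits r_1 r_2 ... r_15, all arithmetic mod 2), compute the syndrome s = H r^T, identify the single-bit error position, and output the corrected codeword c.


s = (1, 1, 0, 0)^T, error position = 12, corrected codeword c = 100100110011100

Compute s = H r^T mod 2 one row at a time:
  s_1 = 1 + 0 + 0 + 1 + 0 + 1 + 0 + 0 = 3 ≡ 1 (mod 2).
  s_2 = 1 + 0 + 0 + 1 + 0 + 1 + 0 + 0 = 3 ≡ 1 (mod 2).
  s_3 = 0 + 0 + 0 + 1 + 0 + 1 + 0 + 0 = 2 ≡ 0 (mod 2).
  s_4 = 1 + 0 + 0 + 1 + 0 + 1 + 1 + 0 = 4 ≡ 0 (mod 2).
s = (1, 1, 0, 0)^T — this equals column 12 of H (binary 1100), so error is at position 12.
Correct: flip bit 12 of r = 100100110010100 to get c = 100100110011100.


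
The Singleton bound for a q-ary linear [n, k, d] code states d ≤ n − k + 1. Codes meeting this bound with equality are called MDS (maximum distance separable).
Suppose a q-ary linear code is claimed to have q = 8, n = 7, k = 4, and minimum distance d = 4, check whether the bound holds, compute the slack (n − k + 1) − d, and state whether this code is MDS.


Singleton RHS = n − k + 1 = 4, slack = 0, bound satisfied, MDS.

Singleton bound: d ≤ n − k + 1.
Here n = 7, k = 4, so n − k + 1 = 4.
Given d = 4, check d ≤ 4: YES.
Slack = (n − k + 1) − d = 0.
The code is MDS (slack = 0).
Description: the claimed parameters are [7, 4, 4]_8; such a code would be MDS (meets Singleton bound).


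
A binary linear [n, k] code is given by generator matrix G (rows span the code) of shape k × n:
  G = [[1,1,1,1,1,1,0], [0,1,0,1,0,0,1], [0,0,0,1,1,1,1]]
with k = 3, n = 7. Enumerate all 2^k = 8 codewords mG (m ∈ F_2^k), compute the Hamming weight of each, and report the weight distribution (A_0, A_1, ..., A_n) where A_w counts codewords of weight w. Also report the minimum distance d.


Weight distribution: A_0 = 1, A_3 = 3, A_4 = 2, A_5 = 1, A_6 = 1. Minimum distance d = 3.

Enumerate all 2^3 = 8 messages m ∈ F_2^3.
For each, compute codeword c = mG in F_2^7, then tally its weight.
  m = 000 → c = 0000000, weight = 0.
  m = 100 → c = 1111110, weight = 6.
  m = 010 → c = 0101001, weight = 3.
  m = 110 → c = 1010111, weight = 5.
  m = 001 → c = 0001111, weight = 4.
  m = 101 → c = 1110001, weight = 4.
  m = 011 → c = 0100110, weight = 3.
  m = 111 → c = 1011000, weight = 3.
Tally weights:
  weight 0: 1 codewords.
  weight 3: 3 codewords.
  weight 4: 2 codewords.
  weight 5: 1 codewords.
  weight 6: 1 codewords.
Minimum distance d = smallest w > 0 with A_w > 0 = 3.
Sanity: Σ A_w = 8 = 2^3 = 8 ✓.


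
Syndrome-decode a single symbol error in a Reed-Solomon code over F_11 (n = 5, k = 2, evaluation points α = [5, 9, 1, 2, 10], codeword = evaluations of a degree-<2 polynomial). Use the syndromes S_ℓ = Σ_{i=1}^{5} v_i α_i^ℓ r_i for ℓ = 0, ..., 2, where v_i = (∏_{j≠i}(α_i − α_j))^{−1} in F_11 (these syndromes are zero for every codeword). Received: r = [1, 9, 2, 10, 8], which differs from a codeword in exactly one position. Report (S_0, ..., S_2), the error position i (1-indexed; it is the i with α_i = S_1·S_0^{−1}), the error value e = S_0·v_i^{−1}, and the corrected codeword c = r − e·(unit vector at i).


S = (6, 10, 2), error at position 2, error magnitude e = 9, c = [1, 0, 2, 10, 8].

Step 1: column multipliers v_i = (∏_{j≠i}(α_i − α_j))^{−1} mod 11.
  i = 1 (α = 5): (5−9)(5−1)(5−2)(5−10) = (−4)·4·3·(−5) = 240 ≡ 9, so v_1 = 9^{−1} = 5 (mod 11).
  i = 2 (α = 9): (9−5)(9−1)(9−2)(9−10) = 4·8·7·(−1) = −224 ≡ 7, so v_2 = 7^{−1} = 8 (mod 11).
  i = 3 (α = 1): (1−5)(1−9)(1−2)(1−10) = (−4)·(−8)·(−1)·(−9) = 288 ≡ 2, so v_3 = 2^{−1} = 6 (mod 11).
  i = 4 (α = 2): (2−5)(2−9)(2−1)(2−10) = (−3)·(−7)·1·(−8) = −168 ≡ 8, so v_4 = 8^{−1} = 7 (mod 11).
  i = 5 (α = 10): (10−5)(10−9)(10−1)(10−2) = 5·1·9·8 = 360 ≡ 8, so v_5 = 8^{−1} = 7 (mod 11).
  v = [5, 8, 6, 7, 7].
Step 2: syndromes of r = [1, 9, 2, 10, 8] (all sums mod 11).
  S_0 = Σ v_i r_i = 5·1 + 8·9 + 6·2 + 7·10 + 7·8 = 215 ≡ 6.
  S_1 = Σ v_i α_i r_i = 5·5·1 + 8·9·9 + 6·1·2 + 7·2·10 + 7·10·8 = 1385 ≡ 10.
  α_i^2 mod 11 = [3, 4, 1, 4, 1].
  S_2 = Σ v_i α_i^2 r_i = 5·3·1 + 8·4·9 + 6·1·2 + 7·4·10 + 7·1·8 = 651 ≡ 2.
  S = (6, 10, 2) ≠ 0, so r is not a codeword (an error is present).
Step 3: locate the error. For a single error e at position i, S_ℓ = v_i·e·α_i^ℓ, so α_err = S_1/S_0.
  S_0^{−1} = 6^{−1} = 2 (mod 11), so α_err = 10·2 = 20 ≡ 9 = α_2. Error position i = 2.
  Consistency check: S_2/S_1 = 2·10 = 20 ≡ 9 = α_err ✓ (single-error assumption holds).
Step 4: error magnitude e = S_0/v_2 = S_0·∏_{j≠2}(α_2 − α_j) = 6·7 = 42 ≡ 9 (mod 11).
Step 5: correct position 2: c_2 = r_2 − e = 9 − 9 ≡ 0 (mod 11). Hence c = [1, 0, 2, 10, 8].
  Check: interpolating c through the α_i gives m(x) = 5 + 8·x (degree < 2) with m(α_i) = c_i for every i, so c is indeed a codeword.


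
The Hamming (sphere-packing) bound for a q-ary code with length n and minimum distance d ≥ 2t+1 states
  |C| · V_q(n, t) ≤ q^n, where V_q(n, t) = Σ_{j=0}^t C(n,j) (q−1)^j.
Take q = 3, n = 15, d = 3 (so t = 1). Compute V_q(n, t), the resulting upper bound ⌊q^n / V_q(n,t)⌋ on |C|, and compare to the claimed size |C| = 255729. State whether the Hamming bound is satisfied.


V_q(n, t) = 31, q^n = 14348907, Hamming bound = 462867, |C| = 255729 ≤ bound (satisfied).

Step 1: Compute V_q(n, t) = Σ_{j=0}^1 C(n, j) (q−1)^j.
  j = 0: C(15,0)·(2)^0 = 1·1 = 1.
  j = 1: C(15,1)·(2)^1 = 15·2 = 30.
  V_q(n, t) = 1 + 30 = 31.
Step 2: q^n = 3^15 = 14348907.
Step 3: Hamming bound ⌊q^n / V_q(n,t)⌋ = ⌊14348907/31⌋ = 462867.
Step 4: Compare |C| = 255729 to 462867: satisfied.
The claimed |C| lies below the Hamming bound.


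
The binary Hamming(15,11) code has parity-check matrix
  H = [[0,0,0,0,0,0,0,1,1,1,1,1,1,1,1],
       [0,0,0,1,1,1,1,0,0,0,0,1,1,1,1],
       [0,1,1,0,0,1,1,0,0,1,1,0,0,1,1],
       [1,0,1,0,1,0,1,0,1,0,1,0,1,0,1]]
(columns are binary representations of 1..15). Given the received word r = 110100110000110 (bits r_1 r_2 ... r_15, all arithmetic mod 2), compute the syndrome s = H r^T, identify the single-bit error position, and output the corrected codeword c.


s = (1, 0, 1, 1)^T, error position = 11, corrected codeword c = 110100110010110

Compute s = H r^T mod 2 one row at a time:
  s_1 = 1 + 0 + 0 + 0 + 0 + 1 + 1 + 0 = 3 ≡ 1 (mod 2).
  s_2 = 1 + 0 + 0 + 1 + 0 + 1 + 1 + 0 = 4 ≡ 0 (mod 2).
  s_3 = 1 + 0 + 0 + 1 + 0 + 0 + 1 + 0 = 3 ≡ 1 (mod 2).
  s_4 = 1 + 0 + 0 + 1 + 0 + 0 + 1 + 0 = 3 ≡ 1 (mod 2).
s = (1, 0, 1, 1)^T — this equals column 11 of H (binary 1011), so error is at position 11.
Correct: flip bit 11 of r = 110100110000110 to get c = 110100110010110.


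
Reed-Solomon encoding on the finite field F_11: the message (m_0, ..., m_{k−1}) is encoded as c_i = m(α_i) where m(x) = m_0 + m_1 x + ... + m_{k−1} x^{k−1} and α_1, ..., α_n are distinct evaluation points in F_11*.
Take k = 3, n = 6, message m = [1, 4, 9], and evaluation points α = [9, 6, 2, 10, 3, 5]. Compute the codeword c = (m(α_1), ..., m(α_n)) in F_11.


c = [7, 8, 1, 6, 6, 4]

Message polynomial: m(x) = 1 + 4·x + 9·x^2 (mod 11).
For each evaluation point α_i, compute m(α_i) mod 11:
  α_1 = 9: Horner steps 9 → 8 → 7, so m(9) = 7.
  α_2 = 6: Horner steps 9 → 3 → 8, so m(6) = 8.
  α_3 = 2: Horner steps 9 → 0 → 1, so m(2) = 1.
  α_4 = 10: Horner steps 9 → 6 → 6, so m(10) = 6.
  α_5 = 3: Horner steps 9 → 9 → 6, so m(3) = 6.
  α_6 = 5: Horner steps 9 → 5 → 4, so m(5) = 4.
Codeword c = [7, 8, 1, 6, 6, 4] ∈ F_11^6.


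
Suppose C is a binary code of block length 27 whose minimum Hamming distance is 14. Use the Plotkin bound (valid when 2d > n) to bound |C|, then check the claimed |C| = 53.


Plotkin bound M ≤ 28; given |C| = 53 > bound (violated).

Check applicability: 2d = 28, n = 27.
2d − n = 1 > 0, so Plotkin applies.
Compute d/(2d−n) = 14/1 ≈ 14.0000.
⌊d/(2d−n)⌋ = 14.
Plotkin bound: M ≤ 2·14 = 28.
Given |C| = 53, check: VIOLATED.
This |C| is above the Plotkin bound, so no binary code with n = 27, d = 14 and 53 codewords exists.


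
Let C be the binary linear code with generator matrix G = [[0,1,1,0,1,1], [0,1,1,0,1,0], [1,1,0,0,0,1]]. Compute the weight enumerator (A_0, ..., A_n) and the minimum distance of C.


Weight distribution: A_0 = 1, A_1 = 1, A_2 = 1, A_3 = 3, A_4 = 2. Minimum distance d = 1.

Enumerate all 2^3 = 8 messages m ∈ F_2^3.
For each, compute codeword c = mG in F_2^6, then tally its weight.
  m = 000 → c = 000000, weight = 0.
  m = 100 → c = 011011, weight = 4.
  m = 010 → c = 011010, weight = 3.
  m = 110 → c = 000001, weight = 1.
  m = 001 → c = 110001, weight = 3.
  m = 101 → c = 101010, weight = 3.
  m = 011 → c = 101011, weight = 4.
  m = 111 → c = 110000, weight = 2.
Tally weights:
  weight 0: 1 codewords.
  weight 1: 1 codewords.
  weight 2: 1 codewords.
  weight 3: 3 codewords.
  weight 4: 2 codewords.
Minimum distance d = smallest w > 0 with A_w > 0 = 1.
Sanity: Σ A_w = 8 = 2^3 = 8 ✓.


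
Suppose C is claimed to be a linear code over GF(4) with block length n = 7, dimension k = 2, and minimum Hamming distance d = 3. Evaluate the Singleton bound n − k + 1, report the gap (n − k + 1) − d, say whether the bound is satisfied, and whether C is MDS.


Singleton RHS = n − k + 1 = 6, slack = 3, bound satisfied, not MDS.

Singleton bound: d ≤ n − k + 1.
Here n = 7, k = 2, so n − k + 1 = 6.
Given d = 3, check d ≤ 6: YES.
Slack = (n − k + 1) − d = 3.
The code is NOT MDS (slack = 3 > 0).
Description: the claimed parameters are [7, 2, 3]_4; such a code would be non-MDS.


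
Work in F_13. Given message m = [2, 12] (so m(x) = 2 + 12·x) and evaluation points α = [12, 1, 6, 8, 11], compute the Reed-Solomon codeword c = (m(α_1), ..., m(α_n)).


c = [3, 1, 9, 7, 4]

Message polynomial: m(x) = 2 + 12·x (mod 13).
For each evaluation point α_i, compute m(α_i) mod 13:
  α_1 = 12: Horner steps 12 → 3, so m(12) = 3.
  α_2 = 1: Horner steps 12 → 1, so m(1) = 1.
  α_3 = 6: Horner steps 12 → 9, so m(6) = 9.
  α_4 = 8: Horner steps 12 → 7, so m(8) = 7.
  α_5 = 11: Horner steps 12 → 4, so m(11) = 4.
Codeword c = [3, 1, 9, 7, 4] ∈ F_13^5.


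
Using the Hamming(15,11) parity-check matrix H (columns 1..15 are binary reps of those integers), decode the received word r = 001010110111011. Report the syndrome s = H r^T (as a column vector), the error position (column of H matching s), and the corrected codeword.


s = (0, 1, 0, 1)^T, error position = 5, corrected codeword c = 001000110111011

Compute s = H r^T mod 2 one row at a time:
  s_1 = 1 + 0 + 1 + 1 + 1 + 0 + 1 + 1 = 6 ≡ 0 (mod 2).
  s_2 = 0 + 1 + 0 + 1 + 1 + 0 + 1 + 1 = 5 ≡ 1 (mod 2).
  s_3 = 0 + 1 + 0 + 1 + 1 + 1 + 1 + 1 = 6 ≡ 0 (mod 2).
  s_4 = 0 + 1 + 1 + 1 + 0 + 1 + 0 + 1 = 5 ≡ 1 (mod 2).
s = (0, 1, 0, 1)^T — this equals column 5 of H (binary 0101), so error is at position 5.
Correct: flip bit 5 of r = 001010110111011 to get c = 001000110111011.


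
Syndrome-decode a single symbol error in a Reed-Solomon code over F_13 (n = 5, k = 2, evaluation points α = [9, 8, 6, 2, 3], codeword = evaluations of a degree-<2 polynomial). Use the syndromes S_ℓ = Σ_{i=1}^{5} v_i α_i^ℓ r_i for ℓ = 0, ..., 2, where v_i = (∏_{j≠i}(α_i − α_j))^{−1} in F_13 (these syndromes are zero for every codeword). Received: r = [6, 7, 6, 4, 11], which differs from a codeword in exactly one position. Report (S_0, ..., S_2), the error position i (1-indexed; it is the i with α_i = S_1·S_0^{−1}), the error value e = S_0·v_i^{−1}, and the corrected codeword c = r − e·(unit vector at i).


S = (2, 5, 6), error at position 1, error magnitude e = 5, c = [1, 7, 6, 4, 11].

Step 1: column multipliers v_i = (∏_{j≠i}(α_i − α_j))^{−1} mod 13.
  i = 1 (α = 9): (9−8)(9−6)(9−2)(9−3) = 1·3·7·6 = 126 ≡ 9, so v_1 = 9^{−1} = 3 (mod 13).
  i = 2 (α = 8): (8−9)(8−6)(8−2)(8−3) = (−1)·2·6·5 = −60 ≡ 5, so v_2 = 5^{−1} = 8 (mod 13).
  i = 3 (α = 6): (6−9)(6−8)(6−2)(6−3) = (−3)·(−2)·4·3 = 72 ≡ 7, so v_3 = 7^{−1} = 2 (mod 13).
  i = 4 (α = 2): (2−9)(2−8)(2−6)(2−3) = (−7)·(−6)·(−4)·(−1) = 168 ≡ 12, so v_4 = 12^{−1} = 12 (mod 13).
  i = 5 (α = 3): (3−9)(3−8)(3−6)(3−2) = (−6)·(−5)·(−3)·1 = −90 ≡ 1, so v_5 = 1^{−1} = 1 (mod 13).
  v = [3, 8, 2, 12, 1].
Step 2: syndromes of r = [6, 7, 6, 4, 11] (all sums mod 13).
  S_0 = Σ v_i r_i = 3·6 + 8·7 + 2·6 + 12·4 + 1·11 = 145 ≡ 2.
  S_1 = Σ v_i α_i r_i = 3·9·6 + 8·8·7 + 2·6·6 + 12·2·4 + 1·3·11 = 811 ≡ 5.
  α_i^2 mod 13 = [3, 12, 10, 4, 9].
  S_2 = Σ v_i α_i^2 r_i = 3·3·6 + 8·12·7 + 2·10·6 + 12·4·4 + 1·9·11 = 1137 ≡ 6.
  S = (2, 5, 6) ≠ 0, so r is not a codeword (an error is present).
Step 3: locate the error. For a single error e at position i, S_ℓ = v_i·e·α_i^ℓ, so α_err = S_1/S_0.
  S_0^{−1} = 2^{−1} = 7 (mod 13), so α_err = 5·7 = 35 ≡ 9 = α_1. Error position i = 1.
  Consistency check: S_2/S_1 = 6·8 = 48 ≡ 9 = α_err ✓ (single-error assumption holds).
Step 4: error magnitude e = S_0/v_1 = S_0·∏_{j≠1}(α_1 − α_j) = 2·9 = 18 ≡ 5 (mod 13).
Step 5: correct position 1: c_1 = r_1 − e = 6 − 5 ≡ 1 (mod 13). Hence c = [1, 7, 6, 4, 11].
  Check: interpolating c through the α_i gives m(x) = 3 + 7·x (degree < 2) with m(α_i) = c_i for every i, so c is indeed a codeword.


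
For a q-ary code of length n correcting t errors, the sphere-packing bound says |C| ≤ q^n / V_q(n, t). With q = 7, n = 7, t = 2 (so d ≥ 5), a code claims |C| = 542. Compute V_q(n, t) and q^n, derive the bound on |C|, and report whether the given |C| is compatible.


V_q(n, t) = 799, q^n = 823543, Hamming bound = 1030, |C| = 542 ≤ bound (satisfied).

Step 1: Compute V_q(n, t) = Σ_{j=0}^2 C(n, j) (q−1)^j.
  j = 0: C(7,0)·(6)^0 = 1·1 = 1.
  j = 1: C(7,1)·(6)^1 = 7·6 = 42.
  j = 2: C(7,2)·(6)^2 = 21·36 = 756.
  V_q(n, t) = 1 + 42 + 756 = 799.
Step 2: q^n = 7^7 = 823543.
Step 3: Hamming bound ⌊q^n / V_q(n,t)⌋ = ⌊823543/799⌋ = 1030.
Step 4: Compare |C| = 542 to 1030: satisfied.
The claimed |C| lies below the Hamming bound.


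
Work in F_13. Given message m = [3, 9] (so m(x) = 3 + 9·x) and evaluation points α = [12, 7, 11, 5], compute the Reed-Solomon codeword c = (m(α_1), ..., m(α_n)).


c = [7, 1, 11, 9]

Message polynomial: m(x) = 3 + 9·x (mod 13).
For each evaluation point α_i, compute m(α_i) mod 13:
  α_1 = 12: Horner steps 9 → 7, so m(12) = 7.
  α_2 = 7: Horner steps 9 → 1, so m(7) = 1.
  α_3 = 11: Horner steps 9 → 11, so m(11) = 11.
  α_4 = 5: Horner steps 9 → 9, so m(5) = 9.
Codeword c = [7, 1, 11, 9] ∈ F_13^4.


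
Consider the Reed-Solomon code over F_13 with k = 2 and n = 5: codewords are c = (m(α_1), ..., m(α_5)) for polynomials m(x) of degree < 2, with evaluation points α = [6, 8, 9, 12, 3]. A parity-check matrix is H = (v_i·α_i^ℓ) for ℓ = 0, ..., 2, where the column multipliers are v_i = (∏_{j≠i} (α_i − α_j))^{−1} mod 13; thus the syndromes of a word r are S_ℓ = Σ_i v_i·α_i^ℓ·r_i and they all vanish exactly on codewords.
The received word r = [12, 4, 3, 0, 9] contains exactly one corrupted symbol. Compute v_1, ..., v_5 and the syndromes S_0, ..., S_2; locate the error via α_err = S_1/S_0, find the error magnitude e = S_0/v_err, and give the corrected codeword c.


S = (5, 4, 11), error at position 1, error magnitude e = 6, c = [6, 4, 3, 0, 9].

Step 1: column multipliers v_i = (∏_{j≠i}(α_i − α_j))^{−1} mod 13.
  i = 1 (α = 6): (6−8)(6−9)(6−12)(6−3) = (−2)·(−3)·(−6)·3 = −108 ≡ 9, so v_1 = 9^{−1} = 3 (mod 13).
  i = 2 (α = 8): (8−6)(8−9)(8−12)(8−3) = 2·(−1)·(−4)·5 = 40 ≡ 1, so v_2 = 1^{−1} = 1 (mod 13).
  i = 3 (α = 9): (9−6)(9−8)(9−12)(9−3) = 3·1·(−3)·6 = −54 ≡ 11, so v_3 = 11^{−1} = 6 (mod 13).
  i = 4 (α = 12): (12−6)(12−8)(12−9)(12−3) = 6·4·3·9 = 648 ≡ 11, so v_4 = 11^{−1} = 6 (mod 13).
  i = 5 (α = 3): (3−6)(3−8)(3−9)(3−12) = (−3)·(−5)·(−6)·(−9) = 810 ≡ 4, so v_5 = 4^{−1} = 10 (mod 13).
  v = [3, 1, 6, 6, 10].
Step 2: syndromes of r = [12, 4, 3, 0, 9] (all sums mod 13).
  S_0 = Σ v_i r_i = 3·12 + 1·4 + 6·3 + 6·0 + 10·9 = 148 ≡ 5.
  S_1 = Σ v_i α_i r_i = 3·6·12 + 1·8·4 + 6·9·3 + 6·12·0 + 10·3·9 = 680 ≡ 4.
  α_i^2 mod 13 = [10, 12, 3, 1, 9].
  S_2 = Σ v_i α_i^2 r_i = 3·10·12 + 1·12·4 + 6·3·3 + 6·1·0 + 10·9·9 = 1272 ≡ 11.
  S = (5, 4, 11) ≠ 0, so r is not a codeword (an error is present).
Step 3: locate the error. For a single error e at position i, S_ℓ = v_i·e·α_i^ℓ, so α_err = S_1/S_0.
  S_0^{−1} = 5^{−1} = 8 (mod 13), so α_err = 4·8 = 32 ≡ 6 = α_1. Error position i = 1.
  Consistency check: S_2/S_1 = 11·10 = 110 ≡ 6 = α_err ✓ (single-error assumption holds).
Step 4: error magnitude e = S_0/v_1 = S_0·∏_{j≠1}(α_1 − α_j) = 5·9 = 45 ≡ 6 (mod 13).
Step 5: correct position 1: c_1 = r_1 − e = 12 − 6 ≡ 6 (mod 13). Hence c = [6, 4, 3, 0, 9].
  Check: interpolating c through the α_i gives m(x) = 12 + 12·x (degree < 2) with m(α_i) = c_i for every i, so c is indeed a codeword.


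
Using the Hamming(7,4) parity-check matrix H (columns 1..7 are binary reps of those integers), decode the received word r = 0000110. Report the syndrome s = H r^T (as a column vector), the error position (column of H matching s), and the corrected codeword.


s = (0, 1, 1)^T, error position = 3, corrected codeword c = 0010110

Compute s = H r^T mod 2 one row at a time:
  s_1 = 0 + 1 + 1 + 0 = 2 ≡ 0 (mod 2).
  s_2 = 0 + 0 + 1 + 0 = 1 ≡ 1 (mod 2).
  s_3 = 0 + 0 + 1 + 0 = 1 ≡ 1 (mod 2).
s = (0, 1, 1)^T — this equals column 3 of H (binary 011), so error is at position 3.
Correct: flip bit 3 of r = 0000110 to get c = 0010110.


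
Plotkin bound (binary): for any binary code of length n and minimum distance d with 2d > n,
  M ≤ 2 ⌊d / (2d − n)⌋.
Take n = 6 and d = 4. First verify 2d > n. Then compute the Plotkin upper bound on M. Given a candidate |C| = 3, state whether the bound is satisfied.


Plotkin bound M ≤ 4; given |C| = 3 ≤ bound (satisfied).

Check applicability: 2d = 8, n = 6.
2d − n = 2 > 0, so Plotkin applies.
Compute d/(2d−n) = 4/2 ≈ 2.0000.
⌊d/(2d−n)⌋ = 2.
Plotkin bound: M ≤ 2·2 = 4.
Given |C| = 3, check: satisfied.
This |C| is below the Plotkin bound.


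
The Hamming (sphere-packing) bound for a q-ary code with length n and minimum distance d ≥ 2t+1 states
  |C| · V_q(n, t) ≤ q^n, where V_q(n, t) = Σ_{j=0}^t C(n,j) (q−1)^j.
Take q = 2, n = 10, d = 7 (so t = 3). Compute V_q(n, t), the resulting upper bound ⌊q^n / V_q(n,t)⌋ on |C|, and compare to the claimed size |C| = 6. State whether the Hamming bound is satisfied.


V_q(n, t) = 176, q^n = 1024, Hamming bound = 5, |C| = 6 > bound (violated).

Step 1: Compute V_q(n, t) = Σ_{j=0}^3 C(n, j) (q−1)^j.
  j = 0: C(10,0)·(1)^0 = 1·1 = 1.
  j = 1: C(10,1)·(1)^1 = 10·1 = 10.
  j = 2: C(10,2)·(1)^2 = 45·1 = 45.
  j = 3: C(10,3)·(1)^3 = 120·1 = 120.
  V_q(n, t) = 1 + 10 + 45 + 120 = 176.
Step 2: q^n = 2^10 = 1024.
Step 3: Hamming bound ⌊q^n / V_q(n,t)⌋ = ⌊1024/176⌋ = 5.
Step 4: Compare |C| = 6 to 5: violated.
The claimed |C| lies above the Hamming bound, so no 2-ary code of length 10 with d ≥ 7 can have 6 codewords.


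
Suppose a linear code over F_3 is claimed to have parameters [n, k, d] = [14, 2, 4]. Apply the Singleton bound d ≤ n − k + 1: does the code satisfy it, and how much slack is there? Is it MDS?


Singleton RHS = n − k + 1 = 13, slack = 9, bound satisfied, not MDS.

Singleton bound: d ≤ n − k + 1.
Here n = 14, k = 2, so n − k + 1 = 13.
Given d = 4, check d ≤ 13: YES.
Slack = (n − k + 1) − d = 9.
The code is NOT MDS (slack = 9 > 0).
Description: the claimed parameters are [14, 2, 4]_3; such a code would be non-MDS.


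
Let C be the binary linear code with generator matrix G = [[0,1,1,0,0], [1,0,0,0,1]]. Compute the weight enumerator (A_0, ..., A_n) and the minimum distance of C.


Weight distribution: A_0 = 1, A_2 = 2, A_4 = 1. Minimum distance d = 2.

Enumerate all 2^2 = 4 messages m ∈ F_2^2.
For each, compute codeword c = mG in F_2^5, then tally its weight.
  m = 00 → c = 00000, weight = 0.
  m = 10 → c = 01100, weight = 2.
  m = 01 → c = 10001, weight = 2.
  m = 11 → c = 11101, weight = 4.
Tally weights:
  weight 0: 1 codewords.
  weight 2: 2 codewords.
  weight 4: 1 codewords.
Minimum distance d = smallest w > 0 with A_w > 0 = 2.
Sanity: Σ A_w = 4 = 2^2 = 4 ✓.


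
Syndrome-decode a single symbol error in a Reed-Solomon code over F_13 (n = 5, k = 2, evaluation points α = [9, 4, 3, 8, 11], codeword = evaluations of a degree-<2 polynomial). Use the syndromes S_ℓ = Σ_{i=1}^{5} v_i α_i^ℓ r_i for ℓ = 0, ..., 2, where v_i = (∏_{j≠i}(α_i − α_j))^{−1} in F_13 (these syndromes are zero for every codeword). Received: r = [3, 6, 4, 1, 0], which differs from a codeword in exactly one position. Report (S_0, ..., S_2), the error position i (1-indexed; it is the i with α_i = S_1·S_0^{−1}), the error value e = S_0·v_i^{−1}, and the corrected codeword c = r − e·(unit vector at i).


S = (10, 6, 1), error at position 5, error magnitude e = 6, c = [3, 6, 4, 1, 7].

Step 1: column multipliers v_i = (∏_{j≠i}(α_i − α_j))^{−1} mod 13.
  i = 1 (α = 9): (9−4)(9−3)(9−8)(9−11) = 5·6·1·(−2) = −60 ≡ 5, so v_1 = 5^{−1} = 8 (mod 13).
  i = 2 (α = 4): (4−9)(4−3)(4−8)(4−11) = (−5)·1·(−4)·(−7) = −140 ≡ 3, so v_2 = 3^{−1} = 9 (mod 13).
  i = 3 (α = 3): (3−9)(3−4)(3−8)(3−11) = (−6)·(−1)·(−5)·(−8) = 240 ≡ 6, so v_3 = 6^{−1} = 11 (mod 13).
  i = 4 (α = 8): (8−9)(8−4)(8−3)(8−11) = (−1)·4·5·(−3) = 60 ≡ 8, so v_4 = 8^{−1} = 5 (mod 13).
  i = 5 (α = 11): (11−9)(11−4)(11−3)(11−8) = 2·7·8·3 = 336 ≡ 11, so v_5 = 11^{−1} = 6 (mod 13).
  v = [8, 9, 11, 5, 6].
Step 2: syndromes of r = [3, 6, 4, 1, 0] (all sums mod 13).
  S_0 = Σ v_i r_i = 8·3 + 9·6 + 11·4 + 5·1 + 6·0 = 127 ≡ 10.
  S_1 = Σ v_i α_i r_i = 8·9·3 + 9·4·6 + 11·3·4 + 5·8·1 + 6·11·0 = 604 ≡ 6.
  α_i^2 mod 13 = [3, 3, 9, 12, 4].
  S_2 = Σ v_i α_i^2 r_i = 8·3·3 + 9·3·6 + 11·9·4 + 5·12·1 + 6·4·0 = 690 ≡ 1.
  S = (10, 6, 1) ≠ 0, so r is not a codeword (an error is present).
Step 3: locate the error. For a single error e at position i, S_ℓ = v_i·e·α_i^ℓ, so α_err = S_1/S_0.
  S_0^{−1} = 10^{−1} = 4 (mod 13), so α_err = 6·4 = 24 ≡ 11 = α_5. Error position i = 5.
  Consistency check: S_2/S_1 = 1·11 = 11 ≡ 11 = α_err ✓ (single-error assumption holds).
Step 4: error magnitude e = S_0/v_5 = S_0·∏_{j≠5}(α_5 − α_j) = 10·11 = 110 ≡ 6 (mod 13).
Step 5: correct position 5: c_5 = r_5 − e = 0 − 6 ≡ 7 (mod 13). Hence c = [3, 6, 4, 1, 7].
  Check: interpolating c through the α_i gives m(x) = 11 + 2·x (degree < 2) with m(α_i) = c_i for every i, so c is indeed a codeword.


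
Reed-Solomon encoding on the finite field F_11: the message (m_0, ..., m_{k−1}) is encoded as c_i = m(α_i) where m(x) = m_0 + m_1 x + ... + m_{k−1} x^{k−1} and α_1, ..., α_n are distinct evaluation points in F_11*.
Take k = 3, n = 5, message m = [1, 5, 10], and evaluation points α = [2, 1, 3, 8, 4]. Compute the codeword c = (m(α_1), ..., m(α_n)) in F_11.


c = [7, 5, 7, 10, 5]

Message polynomial: m(x) = 1 + 5·x + 10·x^2 (mod 11).
For each evaluation point α_i, compute m(α_i) mod 11:
  α_1 = 2: Horner steps 10 → 3 → 7, so m(2) = 7.
  α_2 = 1: Horner steps 10 → 4 → 5, so m(1) = 5.
  α_3 = 3: Horner steps 10 → 2 → 7, so m(3) = 7.
  α_4 = 8: Horner steps 10 → 8 → 10, so m(8) = 10.
  α_5 = 4: Horner steps 10 → 1 → 5, so m(4) = 5.
Codeword c = [7, 5, 7, 10, 5] ∈ F_11^5.


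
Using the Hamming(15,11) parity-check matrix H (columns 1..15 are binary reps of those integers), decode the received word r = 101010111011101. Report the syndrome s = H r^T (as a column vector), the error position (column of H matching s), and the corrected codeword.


s = (0, 1, 0, 0)^T, error position = 4, corrected codeword c = 101110111011101

Compute s = H r^T mod 2 one row at a time:
  s_1 = 1 + 1 + 0 + 1 + 1 + 1 + 0 + 1 = 6 ≡ 0 (mod 2).
  s_2 = 0 + 1 + 0 + 1 + 1 + 1 + 0 + 1 = 5 ≡ 1 (mod 2).
  s_3 = 0 + 1 + 0 + 1 + 0 + 1 + 0 + 1 = 4 ≡ 0 (mod 2).
  s_4 = 1 + 1 + 1 + 1 + 1 + 1 + 1 + 1 = 8 ≡ 0 (mod 2).
s = (0, 1, 0, 0)^T — this equals column 4 of H (binary 0100), so error is at position 4.
Correct: flip bit 4 of r = 101010111011101 to get c = 101110111011101.


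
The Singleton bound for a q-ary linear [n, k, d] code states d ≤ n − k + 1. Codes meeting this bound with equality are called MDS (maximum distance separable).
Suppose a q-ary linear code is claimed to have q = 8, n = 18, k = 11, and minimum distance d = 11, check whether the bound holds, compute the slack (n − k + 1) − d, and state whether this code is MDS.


Singleton RHS = n − k + 1 = 8, slack = -3, bound violated (no such code; not MDS).

Singleton bound: d ≤ n − k + 1.
Here n = 18, k = 11, so n − k + 1 = 8.
Given d = 11, check d ≤ 8: NO.
Slack = (n − k + 1) − d = -3.
The slack is negative: d = 11 exceeds n − k + 1 = 8 by 3, so the Singleton bound is violated and no linear [18, 11, 11]_8 code can exist. In particular it is not MDS (MDS requires d = n − k + 1 exactly).
Description: the claimed parameters are [18, 11, 11]_8; such a code would be impossible (violates the Singleton bound).


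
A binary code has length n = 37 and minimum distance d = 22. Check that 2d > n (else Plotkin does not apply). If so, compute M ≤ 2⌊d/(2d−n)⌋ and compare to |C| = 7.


Plotkin bound M ≤ 6; given |C| = 7 > bound (violated).

Check applicability: 2d = 44, n = 37.
2d − n = 7 > 0, so Plotkin applies.
Compute d/(2d−n) = 22/7 ≈ 3.1429.
⌊d/(2d−n)⌋ = 3.
Plotkin bound: M ≤ 2·3 = 6.
Given |C| = 7, check: VIOLATED.
This |C| is above the Plotkin bound, so no binary code with n = 37, d = 22 and 7 codewords exists.


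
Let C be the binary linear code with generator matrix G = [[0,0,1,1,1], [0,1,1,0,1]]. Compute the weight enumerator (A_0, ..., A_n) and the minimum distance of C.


Weight distribution: A_0 = 1, A_2 = 1, A_3 = 2. Minimum distance d = 2.

Enumerate all 2^2 = 4 messages m ∈ F_2^2.
For each, compute codeword c = mG in F_2^5, then tally its weight.
  m = 00 → c = 00000, weight = 0.
  m = 10 → c = 00111, weight = 3.
  m = 01 → c = 01101, weight = 3.
  m = 11 → c = 01010, weight = 2.
Tally weights:
  weight 0: 1 codewords.
  weight 2: 1 codewords.
  weight 3: 2 codewords.
Minimum distance d = smallest w > 0 with A_w > 0 = 2.
Sanity: Σ A_w = 4 = 2^2 = 4 ✓.


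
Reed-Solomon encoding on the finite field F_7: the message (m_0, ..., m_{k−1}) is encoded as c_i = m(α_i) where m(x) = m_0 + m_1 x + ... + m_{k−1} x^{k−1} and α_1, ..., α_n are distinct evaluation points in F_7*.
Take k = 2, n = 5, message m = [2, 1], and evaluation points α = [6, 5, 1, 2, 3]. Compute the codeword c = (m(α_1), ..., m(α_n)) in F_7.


c = [1, 0, 3, 4, 5]

Message polynomial: m(x) = 2 + 1·x (mod 7).
For each evaluation point α_i, compute m(α_i) mod 7:
  α_1 = 6: Horner steps 1 → 1, so m(6) = 1.
  α_2 = 5: Horner steps 1 → 0, so m(5) = 0.
  α_3 = 1: Horner steps 1 → 3, so m(1) = 3.
  α_4 = 2: Horner steps 1 → 4, so m(2) = 4.
  α_5 = 3: Horner steps 1 → 5, so m(3) = 5.
Codeword c = [1, 0, 3, 4, 5] ∈ F_7^5.


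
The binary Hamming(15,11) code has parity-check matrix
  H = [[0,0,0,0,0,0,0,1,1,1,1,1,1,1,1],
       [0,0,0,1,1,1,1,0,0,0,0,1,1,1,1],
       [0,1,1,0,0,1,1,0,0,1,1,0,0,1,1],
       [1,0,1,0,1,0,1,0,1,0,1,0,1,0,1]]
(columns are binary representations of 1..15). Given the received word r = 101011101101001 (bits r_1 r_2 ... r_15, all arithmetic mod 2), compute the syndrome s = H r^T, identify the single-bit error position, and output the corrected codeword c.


s = (0, 1, 1, 0)^T, error position = 6, corrected codeword c = 101010101101001

Compute s = H r^T mod 2 one row at a time:
  s_1 = 0 + 1 + 1 + 0 + 1 + 0 + 0 + 1 = 4 ≡ 0 (mod 2).
  s_2 = 0 + 1 + 1 + 1 + 1 + 0 + 0 + 1 = 5 ≡ 1 (mod 2).
  s_3 = 0 + 1 + 1 + 1 + 1 + 0 + 0 + 1 = 5 ≡ 1 (mod 2).
  s_4 = 1 + 1 + 1 + 1 + 1 + 0 + 0 + 1 = 6 ≡ 0 (mod 2).
s = (0, 1, 1, 0)^T — this equals column 6 of H (binary 0110), so error is at position 6.
Correct: flip bit 6 of r = 101011101101001 to get c = 101010101101001.


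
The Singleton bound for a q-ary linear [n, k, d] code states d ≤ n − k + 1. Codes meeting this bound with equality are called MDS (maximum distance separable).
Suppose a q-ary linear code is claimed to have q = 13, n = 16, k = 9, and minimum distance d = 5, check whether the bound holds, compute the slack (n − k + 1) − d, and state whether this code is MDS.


Singleton RHS = n − k + 1 = 8, slack = 3, bound satisfied, not MDS.

Singleton bound: d ≤ n − k + 1.
Here n = 16, k = 9, so n − k + 1 = 8.
Given d = 5, check d ≤ 8: YES.
Slack = (n − k + 1) − d = 3.
The code is NOT MDS (slack = 3 > 0).
Description: the claimed parameters are [16, 9, 5]_13; such a code would be non-MDS.


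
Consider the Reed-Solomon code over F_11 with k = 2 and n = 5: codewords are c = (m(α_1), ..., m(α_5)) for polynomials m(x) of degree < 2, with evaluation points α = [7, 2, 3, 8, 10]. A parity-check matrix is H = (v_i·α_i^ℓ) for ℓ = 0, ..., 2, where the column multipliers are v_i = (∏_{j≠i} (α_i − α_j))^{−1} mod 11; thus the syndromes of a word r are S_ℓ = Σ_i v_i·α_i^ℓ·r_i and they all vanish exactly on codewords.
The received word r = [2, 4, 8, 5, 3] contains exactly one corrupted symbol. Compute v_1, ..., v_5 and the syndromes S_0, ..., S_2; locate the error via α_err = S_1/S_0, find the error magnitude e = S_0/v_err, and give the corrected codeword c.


S = (9, 6, 4), error at position 4, error magnitude e = 10, c = [2, 4, 8, 6, 3].

Step 1: column multipliers v_i = (∏_{j≠i}(α_i − α_j))^{−1} mod 11.
  i = 1 (α = 7): (7−2)(7−3)(7−8)(7−10) = 5·4·(−1)·(−3) = 60 ≡ 5, so v_1 = 5^{−1} = 9 (mod 11).
  i = 2 (α = 2): (2−7)(2−3)(2−8)(2−10) = (−5)·(−1)·(−6)·(−8) = 240 ≡ 9, so v_2 = 9^{−1} = 5 (mod 11).
  i = 3 (α = 3): (3−7)(3−2)(3−8)(3−10) = (−4)·1·(−5)·(−7) = −140 ≡ 3, so v_3 = 3^{−1} = 4 (mod 11).
  i = 4 (α = 8): (8−7)(8−2)(8−3)(8−10) = 1·6·5·(−2) = −60 ≡ 6, so v_4 = 6^{−1} = 2 (mod 11).
  i = 5 (α = 10): (10−7)(10−2)(10−3)(10−8) = 3·8·7·2 = 336 ≡ 6, so v_5 = 6^{−1} = 2 (mod 11).
  v = [9, 5, 4, 2, 2].
Step 2: syndromes of r = [2, 4, 8, 5, 3] (all sums mod 11).
  S_0 = Σ v_i r_i = 9·2 + 5·4 + 4·8 + 2·5 + 2·3 = 86 ≡ 9.
  S_1 = Σ v_i α_i r_i = 9·7·2 + 5·2·4 + 4·3·8 + 2·8·5 + 2·10·3 = 402 ≡ 6.
  α_i^2 mod 11 = [5, 4, 9, 9, 1].
  S_2 = Σ v_i α_i^2 r_i = 9·5·2 + 5·4·4 + 4·9·8 + 2·9·5 + 2·1·3 = 554 ≡ 4.
  S = (9, 6, 4) ≠ 0, so r is not a codeword (an error is present).
Step 3: locate the error. For a single error e at position i, S_ℓ = v_i·e·α_i^ℓ, so α_err = S_1/S_0.
  S_0^{−1} = 9^{−1} = 5 (mod 11), so α_err = 6·5 = 30 ≡ 8 = α_4. Error position i = 4.
  Consistency check: S_2/S_1 = 4·2 = 8 ≡ 8 = α_err ✓ (single-error assumption holds).
Step 4: error magnitude e = S_0/v_4 = S_0·∏_{j≠4}(α_4 − α_j) = 9·6 = 54 ≡ 10 (mod 11).
Step 5: correct position 4: c_4 = r_4 − e = 5 − 10 ≡ 6 (mod 11). Hence c = [2, 4, 8, 6, 3].
  Check: interpolating c through the α_i gives m(x) = 7 + 4·x (degree < 2) with m(α_i) = c_i for every i, so c is indeed a codeword.
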